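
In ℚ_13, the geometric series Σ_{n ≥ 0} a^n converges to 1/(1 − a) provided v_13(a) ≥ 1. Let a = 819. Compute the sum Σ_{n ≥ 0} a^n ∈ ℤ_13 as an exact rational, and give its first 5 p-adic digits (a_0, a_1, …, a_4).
Σ a^n = 1/(1 − a) = -1/818;  first 5 digits = (1, 11, 8, 11, 7)

v_13(a) = 1 ≥ 1, so the series converges in ℤ_13 to 1/(1 − a) = 1/(1 − 819) = -1/818. Expand this rational in ℤ_13: compute digits iteratively via d_i = x_i mod 13, x_{i+1} = (x_i − d_i)/13. The first 5 digits are (1, 11, 8, 11, 7).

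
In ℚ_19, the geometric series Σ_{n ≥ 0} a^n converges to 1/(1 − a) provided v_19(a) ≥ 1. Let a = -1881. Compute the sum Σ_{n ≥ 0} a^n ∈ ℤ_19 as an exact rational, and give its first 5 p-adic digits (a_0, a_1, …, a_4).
Σ a^n = 1/(1 − a) = 1/1882;  first 5 digits = (1, 15, 10, 14, 1)

v_19(a) = 1 ≥ 1, so the series converges in ℤ_19 to 1/(1 − a) = 1/(1 − (-1881)) = 1/1882. Expand this rational in ℤ_19: compute digits iteratively via d_i = x_i mod 19, x_{i+1} = (x_i − d_i)/19. The first 5 digits are (1, 15, 10, 14, 1).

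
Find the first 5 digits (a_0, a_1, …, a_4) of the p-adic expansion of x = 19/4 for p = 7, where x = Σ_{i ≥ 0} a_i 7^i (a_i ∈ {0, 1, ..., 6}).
(a_0, …, a_4) = (3, 2, 5, 1, 5)

v_7(19/4) = 0 (numerator and denominator both coprime to 7), so x ∈ ℤ_7^×. Compute digits iteratively via a_i = x_i mod 7, x_{i+1} = (x_i − a_i)/7, with x_0 = x:
  x_0 = 19/4;  a_0 = 3;  x_1 = (x_0 − 3)/7 = 1/4
  x_1 = 1/4;  a_1 = 2;  x_2 = (x_1 − 2)/7 = -1/4
  x_2 = -1/4;  a_2 = 5;  x_3 = (x_2 − 5)/7 = -3/4
  x_3 = -3/4;  a_3 = 1;  x_4 = (x_3 − 1)/7 = -1/4
  x_4 = -1/4;  a_4 = 5;  x_5 = (x_4 − 5)/7 = -3/4
Digits: (3, 2, 5, 1, 5).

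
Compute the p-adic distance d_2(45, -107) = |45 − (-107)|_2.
d_2(45, -107) = 1/8

Step 1 — x − y = 45 − (-107) = 152. Step 2 — v_2(152) = 3 (factor: 152 = (2^3 · 19); the sign does not affect v_p). Step 3 — |x − y|_2 = 2^{-3} = 1/8.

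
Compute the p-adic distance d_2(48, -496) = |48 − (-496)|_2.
d_2(48, -496) = 1/32

Step 1 — x − y = 48 − (-496) = 544. Step 2 — v_2(544) = 5 (factor: 544 = (2^5 · 17); the sign does not affect v_p). Step 3 — |x − y|_2 = 2^{-5} = 1/32.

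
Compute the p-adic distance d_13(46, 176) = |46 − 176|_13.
d_13(46, 176) = 1/13

Step 1 — x − y = 46 − 176 = -130. Step 2 — v_13(-130) = 1 (factor: -130 = −(13^1 · 10); the sign does not affect v_p). Step 3 — |x − y|_13 = 13^{-1} = 1/13.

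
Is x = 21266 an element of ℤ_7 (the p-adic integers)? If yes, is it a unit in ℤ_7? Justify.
x ∈ ℤ_7 but not a unit; v_7(x) = 3 > 0

ℤ_7 = {x ∈ ℚ_7 : v_7(x) ≥ 0} and ℤ_7^× = {x ∈ ℤ_7 : v_7(x) = 0}. Here v_7(21266) = v_7(num) − v_7(den) = 3; compare against these criteria.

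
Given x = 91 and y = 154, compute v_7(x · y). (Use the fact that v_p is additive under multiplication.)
v_7(14014) = 2

v_p(x) = 1 (factor: 91 = 7^1 · 13); v_p(y) = 1 (factor: 154 = 7^1 · 22). Additivity: v_p(xy) = v_p(x) + v_p(y) = 1 + 1 = 2. (Direct check: xy = 14014 = 7^2 · (286).)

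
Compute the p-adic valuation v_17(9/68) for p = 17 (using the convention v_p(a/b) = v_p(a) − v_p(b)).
v_17(9/68) = -1

Factor powers of 17 from the numerator and denominator of the reduced fraction: 9 = 17^0 · 9 and 68 = 17^1 · 4. Apply v_p(a/b) = v_p(a) − v_p(b): v_17(9/68) = 0 − 1 = -1.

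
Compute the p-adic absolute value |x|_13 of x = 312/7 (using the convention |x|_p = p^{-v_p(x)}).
|312/7|_13 = 1/13

Step 1 — compute v_13(x) by factoring powers of 13 out of the numerator and denominator: v_13(312/7) = 1. Step 2 — apply |x|_p = p^{-v_p(x)} = 13^{-1} = 1/13.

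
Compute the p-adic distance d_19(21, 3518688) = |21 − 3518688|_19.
d_19(21, 3518688) = 1/130321

Step 1 — x − y = 21 − 3518688 = -3518667. Step 2 — v_19(-3518667) = 4 (factor: -3518667 = −(19^4 · 27); the sign does not affect v_p). Step 3 — |x − y|_19 = 19^{-4} = 1/130321.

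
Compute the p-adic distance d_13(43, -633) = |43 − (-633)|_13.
d_13(43, -633) = 1/169

Step 1 — x − y = 43 − (-633) = 676. Step 2 — v_13(676) = 2 (factor: 676 = (13^2 · 4); the sign does not affect v_p). Step 3 — |x − y|_13 = 13^{-2} = 1/169.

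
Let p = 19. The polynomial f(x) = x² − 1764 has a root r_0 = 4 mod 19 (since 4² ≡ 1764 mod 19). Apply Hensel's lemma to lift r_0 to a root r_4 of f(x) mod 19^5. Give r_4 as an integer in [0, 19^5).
r_4 = 42 (mod 2476099)

Hensel's recurrence: r_{i+1} = r_i − f(r_i)·(f′(r_i))^{-1} mod 19^{i+2}, with f′(x) = 2x. Iterate:
  r_0 = 4 (mod 19)
  r_1 = 42 (mod 361)
  r_2 = 42 (mod 6859)
  r_3 = 42 (mod 130321)
  r_4 = 42 (mod 2476099)
Final: r_4 = 42, and one checks f(r_4) ≡ 0 mod 19^5.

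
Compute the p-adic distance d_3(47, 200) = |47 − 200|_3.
d_3(47, 200) = 1/9

Step 1 — x − y = 47 − 200 = -153. Step 2 — v_3(-153) = 2 (factor: -153 = −(3^2 · 17); the sign does not affect v_p). Step 3 — |x − y|_3 = 3^{-2} = 1/9.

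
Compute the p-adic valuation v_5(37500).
v_5(37500) = 5

v_5(n) is the largest exponent k such that 5^k divides n. Factor out: 37500 = 5^5 · 12. (Sign doesn't affect v_p.) So v_5(37500) = 5.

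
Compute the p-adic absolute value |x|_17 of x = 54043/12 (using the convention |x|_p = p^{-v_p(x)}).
|54043/12|_17 = 1/4913

Step 1 — compute v_17(x) by factoring powers of 17 out of the numerator and denominator: v_17(54043/12) = 3. Step 2 — apply |x|_p = p^{-v_p(x)} = 17^{-3} = 1/4913.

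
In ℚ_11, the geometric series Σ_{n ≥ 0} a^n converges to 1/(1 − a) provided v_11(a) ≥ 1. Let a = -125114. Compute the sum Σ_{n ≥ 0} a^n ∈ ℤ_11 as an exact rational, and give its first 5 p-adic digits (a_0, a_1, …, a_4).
Σ a^n = 1/(1 − a) = 1/125115;  first 5 digits = (1, 0, 0, 5, 2)

v_11(a) = 3 ≥ 1, so the series converges in ℤ_11 to 1/(1 − a) = 1/(1 − (-125114)) = 1/125115. Expand this rational in ℤ_11: compute digits iteratively via d_i = x_i mod 11, x_{i+1} = (x_i − d_i)/11. The first 5 digits are (1, 0, 0, 5, 2).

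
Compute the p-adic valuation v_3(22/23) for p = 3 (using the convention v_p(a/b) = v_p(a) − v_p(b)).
v_3(22/23) = 0

Factor powers of 3 from the numerator and denominator of the reduced fraction: 22 = 3^0 · 22 and 23 = 3^0 · 23. Apply v_p(a/b) = v_p(a) − v_p(b): v_3(22/23) = 0 − 0 = 0.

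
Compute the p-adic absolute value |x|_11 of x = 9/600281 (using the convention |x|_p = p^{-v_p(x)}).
|9/600281|_11 = 14641

Step 1 — compute v_11(x) by factoring powers of 11 out of the numerator and denominator: v_11(9/600281) = -4. Step 2 — apply |x|_p = p^{-v_p(x)} = 11^{4} = 14641.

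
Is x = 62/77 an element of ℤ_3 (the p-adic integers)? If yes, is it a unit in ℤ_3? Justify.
x ∈ ℤ_3^× (unit); v_3(x) = 0

ℤ_3 = {x ∈ ℚ_3 : v_3(x) ≥ 0} and ℤ_3^× = {x ∈ ℤ_3 : v_3(x) = 0}. Here v_3(62/77) = v_3(num) − v_3(den) = 0; compare against these criteria.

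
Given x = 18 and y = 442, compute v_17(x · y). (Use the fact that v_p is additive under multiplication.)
v_17(7956) = 1

v_p(x) = 0 (factor: 18 = 17^0 · 18); v_p(y) = 1 (factor: 442 = 17^1 · 26). Additivity: v_p(xy) = v_p(x) + v_p(y) = 0 + 1 = 1. (Direct check: xy = 7956 = 17^1 · (468).)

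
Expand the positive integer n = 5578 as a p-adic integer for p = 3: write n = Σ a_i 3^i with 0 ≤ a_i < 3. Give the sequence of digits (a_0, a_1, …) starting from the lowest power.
(a_0, a_1, …) = (1, 2, 1, 2, 2, 1, 1, 2)

Repeated division by 3 gives the digits low-to-high: 5578 = 1 + 2·3^1 + 1·3^2 + 2·3^3 + 2·3^4 + 1·3^5 + 1·3^6 + 2·3^7. Digit sequence: (1, 2, 1, 2, 2, 1, 1, 2).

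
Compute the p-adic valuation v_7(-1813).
v_7(-1813) = 2

v_7(n) is the largest exponent k such that 7^k divides n. Factor out: -1813 = -7^2 · 37. (Sign doesn't affect v_p.) So v_7(-1813) = 2.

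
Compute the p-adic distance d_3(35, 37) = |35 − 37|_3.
d_3(35, 37) = 1

Step 1 — x − y = 35 − 37 = -2. Step 2 — v_3(-2) = 0 (factor: -2 = −(3^0 · 2); the sign does not affect v_p). Step 3 — |x − y|_3 = 3^{0} = 1.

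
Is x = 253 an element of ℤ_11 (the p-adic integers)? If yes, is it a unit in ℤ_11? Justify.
x ∈ ℤ_11 but not a unit; v_11(x) = 1 > 0

ℤ_11 = {x ∈ ℚ_11 : v_11(x) ≥ 0} and ℤ_11^× = {x ∈ ℤ_11 : v_11(x) = 0}. Here v_11(253) = v_11(num) − v_11(den) = 1; compare against these criteria.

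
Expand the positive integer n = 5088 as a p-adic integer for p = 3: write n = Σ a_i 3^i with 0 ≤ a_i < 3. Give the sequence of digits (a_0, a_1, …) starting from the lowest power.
(a_0, a_1, …) = (0, 1, 1, 2, 2, 2, 0, 2)

Repeated division by 3 gives the digits low-to-high: 5088 = 1·3^1 + 1·3^2 + 2·3^3 + 2·3^4 + 2·3^5 + 2·3^7. Digit sequence: (0, 1, 1, 2, 2, 2, 0, 2).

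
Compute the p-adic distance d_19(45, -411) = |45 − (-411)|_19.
d_19(45, -411) = 1/19

Step 1 — x − y = 45 − (-411) = 456. Step 2 — v_19(456) = 1 (factor: 456 = (19^1 · 24); the sign does not affect v_p). Step 3 — |x − y|_19 = 19^{-1} = 1/19.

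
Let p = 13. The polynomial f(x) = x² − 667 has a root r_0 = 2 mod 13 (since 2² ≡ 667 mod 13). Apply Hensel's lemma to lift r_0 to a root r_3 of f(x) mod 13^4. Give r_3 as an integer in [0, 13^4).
r_3 = 11871 (mod 28561)

Hensel's recurrence: r_{i+1} = r_i − f(r_i)·(f′(r_i))^{-1} mod 13^{i+2}, with f′(x) = 2x. Iterate:
  r_0 = 2 (mod 13)
  r_1 = 41 (mod 169)
  r_2 = 886 (mod 2197)
  r_3 = 11871 (mod 28561)
Final: r_3 = 11871, and one checks f(r_3) ≡ 0 mod 13^4.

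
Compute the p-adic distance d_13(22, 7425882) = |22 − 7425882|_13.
d_13(22, 7425882) = 1/371293

Step 1 — x − y = 22 − 7425882 = -7425860. Step 2 — v_13(-7425860) = 5 (factor: -7425860 = −(13^5 · 20); the sign does not affect v_p). Step 3 — |x − y|_13 = 13^{-5} = 1/371293.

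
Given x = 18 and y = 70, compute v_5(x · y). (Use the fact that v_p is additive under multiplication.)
v_5(1260) = 1

v_p(x) = 0 (factor: 18 = 5^0 · 18); v_p(y) = 1 (factor: 70 = 5^1 · 14). Additivity: v_p(xy) = v_p(x) + v_p(y) = 0 + 1 = 1. (Direct check: xy = 1260 = 5^1 · (252).)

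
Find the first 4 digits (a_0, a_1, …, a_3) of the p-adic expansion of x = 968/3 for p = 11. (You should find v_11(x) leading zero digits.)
(a_0, …, a_3) = (0, 0, 10, 3)

v_11(968/3) = 2, so a_0 = ... = a_1 = 0. Factor out: x = 11^2 · u with u = 8/3 a unit in ℤ_11. Expand u iteratively via a_{v+i} = u_i mod 11, u_{i+1} = (u_i − a_{v+i})/11:
  u_0 = 8/3;  a_2 = 10;  u_1 = (u_0 − 10)/11 = -2/3
  u_1 = -2/3;  a_3 = 3;  u_2 = (u_1 − 3)/11 = -1/3
Digits: (0, 0, 10, 3).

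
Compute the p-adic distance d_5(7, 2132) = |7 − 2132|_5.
d_5(7, 2132) = 1/125

Step 1 — x − y = 7 − 2132 = -2125. Step 2 — v_5(-2125) = 3 (factor: -2125 = −(5^3 · 17); the sign does not affect v_p). Step 3 — |x − y|_5 = 5^{-3} = 1/125.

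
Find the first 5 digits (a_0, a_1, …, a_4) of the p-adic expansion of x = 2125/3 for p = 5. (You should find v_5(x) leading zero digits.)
(a_0, …, a_4) = (0, 0, 0, 4, 2)

v_5(2125/3) = 3, so a_0 = ... = a_2 = 0. Factor out: x = 5^3 · u with u = 17/3 a unit in ℤ_5. Expand u iteratively via a_{v+i} = u_i mod 5, u_{i+1} = (u_i − a_{v+i})/5:
  u_0 = 17/3;  a_3 = 4;  u_1 = (u_0 − 4)/5 = 1/3
  u_1 = 1/3;  a_4 = 2;  u_2 = (u_1 − 2)/5 = -1/3
Digits: (0, 0, 0, 4, 2).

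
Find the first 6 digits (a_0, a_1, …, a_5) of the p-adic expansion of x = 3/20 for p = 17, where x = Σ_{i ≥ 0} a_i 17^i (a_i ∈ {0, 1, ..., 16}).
(a_0, …, a_5) = (1, 11, 7, 14, 0, 11)

v_17(3/20) = 0 (numerator and denominator both coprime to 17), so x ∈ ℤ_17^×. Compute digits iteratively via a_i = x_i mod 17, x_{i+1} = (x_i − a_i)/17, with x_0 = x:
  x_0 = 3/20;  a_0 = 1;  x_1 = (x_0 − 1)/17 = -1/20
  x_1 = -1/20;  a_1 = 11;  x_2 = (x_1 − 11)/17 = -13/20
  x_2 = -13/20;  a_2 = 7;  x_3 = (x_2 − 7)/17 = -9/20
  x_3 = -9/20;  a_3 = 14;  x_4 = (x_3 − 14)/17 = -17/20
  x_4 = -17/20;  a_4 = 0;  x_5 = (x_4 − 0)/17 = -1/20
  x_5 = -1/20;  a_5 = 11;  x_6 = (x_5 − 11)/17 = -13/20
Digits: (1, 11, 7, 14, 0, 11).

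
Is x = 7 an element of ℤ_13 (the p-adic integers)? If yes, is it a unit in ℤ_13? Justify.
x ∈ ℤ_13^× (unit); v_13(x) = 0

ℤ_13 = {x ∈ ℚ_13 : v_13(x) ≥ 0} and ℤ_13^× = {x ∈ ℤ_13 : v_13(x) = 0}. Here v_13(7) = v_13(num) − v_13(den) = 0; compare against these criteria.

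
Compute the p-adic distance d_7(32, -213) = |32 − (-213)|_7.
d_7(32, -213) = 1/49

Step 1 — x − y = 32 − (-213) = 245. Step 2 — v_7(245) = 2 (factor: 245 = (7^2 · 5); the sign does not affect v_p). Step 3 — |x − y|_7 = 7^{-2} = 1/49.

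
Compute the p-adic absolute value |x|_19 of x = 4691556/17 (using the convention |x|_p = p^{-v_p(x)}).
|4691556/17|_19 = 1/130321

Step 1 — compute v_19(x) by factoring powers of 19 out of the numerator and denominator: v_19(4691556/17) = 4. Step 2 — apply |x|_p = p^{-v_p(x)} = 19^{-4} = 1/130321.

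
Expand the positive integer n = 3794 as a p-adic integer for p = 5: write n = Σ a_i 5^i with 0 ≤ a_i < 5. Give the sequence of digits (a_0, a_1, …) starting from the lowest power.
(a_0, a_1, …) = (4, 3, 1, 0, 1, 1)

Repeated division by 5 gives the digits low-to-high: 3794 = 4 + 3·5^1 + 1·5^2 + 1·5^4 + 1·5^5. Digit sequence: (4, 3, 1, 0, 1, 1).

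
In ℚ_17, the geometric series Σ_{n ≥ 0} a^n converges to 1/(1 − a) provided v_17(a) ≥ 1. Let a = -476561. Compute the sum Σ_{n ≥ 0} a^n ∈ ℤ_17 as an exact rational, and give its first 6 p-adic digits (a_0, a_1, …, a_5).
Σ a^n = 1/(1 − a) = 1/476562;  first 6 digits = (1, 0, 0, 5, 11, 16)

v_17(a) = 3 ≥ 1, so the series converges in ℤ_17 to 1/(1 − a) = 1/(1 − (-476561)) = 1/476562. Expand this rational in ℤ_17: compute digits iteratively via d_i = x_i mod 17, x_{i+1} = (x_i − d_i)/17. The first 6 digits are (1, 0, 0, 5, 11, 16).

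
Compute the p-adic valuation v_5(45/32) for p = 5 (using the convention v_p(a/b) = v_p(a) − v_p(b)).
v_5(45/32) = 1

Factor powers of 5 from the numerator and denominator of the reduced fraction: 45 = 5^1 · 9 and 32 = 5^0 · 32. Apply v_p(a/b) = v_p(a) − v_p(b): v_5(45/32) = 1 − 0 = 1.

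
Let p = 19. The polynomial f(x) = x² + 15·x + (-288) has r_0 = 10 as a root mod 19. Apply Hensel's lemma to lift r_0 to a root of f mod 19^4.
r_3 = 65940 (mod 130321)

Hensel: r_{i+1} = r_i − f(r_i)·(f′(r_i))^{-1} mod 19^{i+2}, f′(x) = 2x + 15. Iterate:
  r_0 = 10 (mod 19)
  r_1 = 238 (mod 361)
  r_2 = 4209 (mod 6859)
  r_3 = 65940 (mod 130321)
Final: r = 65940 satisfies f(r) ≡ 0 mod 19^4.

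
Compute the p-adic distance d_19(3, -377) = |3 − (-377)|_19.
d_19(3, -377) = 1/19

Step 1 — x − y = 3 − (-377) = 380. Step 2 — v_19(380) = 1 (factor: 380 = (19^1 · 20); the sign does not affect v_p). Step 3 — |x − y|_19 = 19^{-1} = 1/19.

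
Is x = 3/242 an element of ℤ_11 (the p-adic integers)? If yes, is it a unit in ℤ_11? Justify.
x ∉ ℤ_11 (v_11(x) = -2 < 0)

ℤ_11 = {x ∈ ℚ_11 : v_11(x) ≥ 0} and ℤ_11^× = {x ∈ ℤ_11 : v_11(x) = 0}. Here v_11(3/242) = v_11(num) − v_11(den) = -2; compare against these criteria.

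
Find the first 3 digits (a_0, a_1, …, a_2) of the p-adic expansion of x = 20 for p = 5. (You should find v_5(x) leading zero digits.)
(a_0, …, a_2) = (0, 4, 0)

v_5(20) = 1, so a_0 = ... = a_0 = 0. Factor out: x = 5^1 · u with u = 4 a unit in ℤ_5. Expand u iteratively via a_{v+i} = u_i mod 5, u_{i+1} = (u_i − a_{v+i})/5:
  u_0 = 4;  a_1 = 4;  u_1 = (u_0 − 4)/5 = 0
  u_1 = 0;  a_2 = 0;  u_2 = (u_1 − 0)/5 = 0
Digits: (0, 4, 0).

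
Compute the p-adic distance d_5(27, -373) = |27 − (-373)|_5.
d_5(27, -373) = 1/25

Step 1 — x − y = 27 − (-373) = 400. Step 2 — v_5(400) = 2 (factor: 400 = (5^2 · 16); the sign does not affect v_p). Step 3 — |x − y|_5 = 5^{-2} = 1/25.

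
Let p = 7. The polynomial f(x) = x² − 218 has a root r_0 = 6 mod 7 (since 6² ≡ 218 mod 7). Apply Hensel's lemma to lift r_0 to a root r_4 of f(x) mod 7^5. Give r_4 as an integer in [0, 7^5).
r_4 = 5648 (mod 16807)

Hensel's recurrence: r_{i+1} = r_i − f(r_i)·(f′(r_i))^{-1} mod 7^{i+2}, with f′(x) = 2x. Iterate:
  r_0 = 6 (mod 7)
  r_1 = 13 (mod 49)
  r_2 = 160 (mod 343)
  r_3 = 846 (mod 2401)
  r_4 = 5648 (mod 16807)
Final: r_4 = 5648, and one checks f(r_4) ≡ 0 mod 7^5.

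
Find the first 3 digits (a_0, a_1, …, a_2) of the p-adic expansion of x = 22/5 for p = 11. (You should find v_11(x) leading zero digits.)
(a_0, …, a_2) = (0, 7, 6)

v_11(22/5) = 1, so a_0 = ... = a_0 = 0. Factor out: x = 11^1 · u with u = 2/5 a unit in ℤ_11. Expand u iteratively via a_{v+i} = u_i mod 11, u_{i+1} = (u_i − a_{v+i})/11:
  u_0 = 2/5;  a_1 = 7;  u_1 = (u_0 − 7)/11 = -3/5
  u_1 = -3/5;  a_2 = 6;  u_2 = (u_1 − 6)/11 = -3/5
Digits: (0, 7, 6).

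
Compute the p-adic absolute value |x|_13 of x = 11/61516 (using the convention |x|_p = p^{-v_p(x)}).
|11/61516|_13 = 2197

Step 1 — compute v_13(x) by factoring powers of 13 out of the numerator and denominator: v_13(11/61516) = -3. Step 2 — apply |x|_p = p^{-v_p(x)} = 13^{3} = 2197.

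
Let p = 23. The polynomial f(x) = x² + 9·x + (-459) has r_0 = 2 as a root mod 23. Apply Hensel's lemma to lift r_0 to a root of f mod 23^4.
r_3 = 124432 (mod 279841)

Hensel: r_{i+1} = r_i − f(r_i)·(f′(r_i))^{-1} mod 23^{i+2}, f′(x) = 2x + 9. Iterate:
  r_0 = 2 (mod 23)
  r_1 = 117 (mod 529)
  r_2 = 2762 (mod 12167)
  r_3 = 124432 (mod 279841)
Final: r = 124432 satisfies f(r) ≡ 0 mod 23^4.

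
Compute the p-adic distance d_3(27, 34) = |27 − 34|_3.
d_3(27, 34) = 1

Step 1 — x − y = 27 − 34 = -7. Step 2 — v_3(-7) = 0 (factor: -7 = −(3^0 · 7); the sign does not affect v_p). Step 3 — |x − y|_3 = 3^{0} = 1.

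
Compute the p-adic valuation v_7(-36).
v_7(-36) = 0

v_7(n) is the largest exponent k such that 7^k divides n. Factor out: -36 = -7^0 · 36. (Sign doesn't affect v_p.) So v_7(-36) = 0.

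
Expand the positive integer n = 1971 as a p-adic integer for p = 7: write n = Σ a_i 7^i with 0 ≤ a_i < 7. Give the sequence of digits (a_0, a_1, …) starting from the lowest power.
(a_0, a_1, …) = (4, 1, 5, 5)

Repeated division by 7 gives the digits low-to-high: 1971 = 4 + 1·7^1 + 5·7^2 + 5·7^3. Digit sequence: (4, 1, 5, 5).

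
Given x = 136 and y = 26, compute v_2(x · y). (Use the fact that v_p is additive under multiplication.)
v_2(3536) = 4

v_p(x) = 3 (factor: 136 = 2^3 · 17); v_p(y) = 1 (factor: 26 = 2^1 · 13). Additivity: v_p(xy) = v_p(x) + v_p(y) = 3 + 1 = 4. (Direct check: xy = 3536 = 2^4 · (221).)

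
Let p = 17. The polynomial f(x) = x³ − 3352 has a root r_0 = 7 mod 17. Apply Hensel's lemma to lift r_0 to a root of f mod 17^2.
r_1 = 228 (mod 289)

Hensel: r_{i+1} = r_i − f(r_i)/f′(r_i) mod 17^{i+2}, where f′(x) = 3x². Iterate:
  r_0 = 7 (mod 17)
  r_1 = 228 (mod 289)
Final: r = 228 with f(r) ≡ 0 mod 17^2.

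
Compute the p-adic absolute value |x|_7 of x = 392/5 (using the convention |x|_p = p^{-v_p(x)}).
|392/5|_7 = 1/49

Step 1 — compute v_7(x) by factoring powers of 7 out of the numerator and denominator: v_7(392/5) = 2. Step 2 — apply |x|_p = p^{-v_p(x)} = 7^{-2} = 1/49.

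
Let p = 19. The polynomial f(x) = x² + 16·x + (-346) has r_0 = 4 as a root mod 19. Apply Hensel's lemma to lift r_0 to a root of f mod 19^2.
r_1 = 346 (mod 361)

Hensel: r_{i+1} = r_i − f(r_i)·(f′(r_i))^{-1} mod 19^{i+2}, f′(x) = 2x + 16. Iterate:
  r_0 = 4 (mod 19)
  r_1 = 346 (mod 361)
Final: r = 346 satisfies f(r) ≡ 0 mod 19^2.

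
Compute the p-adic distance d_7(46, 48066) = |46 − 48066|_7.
d_7(46, 48066) = 1/2401

Step 1 — x − y = 46 − 48066 = -48020. Step 2 — v_7(-48020) = 4 (factor: -48020 = −(7^4 · 20); the sign does not affect v_p). Step 3 — |x − y|_7 = 7^{-4} = 1/2401.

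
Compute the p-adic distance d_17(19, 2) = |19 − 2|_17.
d_17(19, 2) = 1/17

Step 1 — x − y = 19 − 2 = 17. Step 2 — v_17(17) = 1 (factor: 17 = (17^1 · 1); the sign does not affect v_p). Step 3 — |x − y|_17 = 17^{-1} = 1/17.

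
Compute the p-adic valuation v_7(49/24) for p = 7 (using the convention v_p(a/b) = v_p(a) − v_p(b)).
v_7(49/24) = 2

Factor powers of 7 from the numerator and denominator of the reduced fraction: 49 = 7^2 · 1 and 24 = 7^0 · 24. Apply v_p(a/b) = v_p(a) − v_p(b): v_7(49/24) = 2 − 0 = 2.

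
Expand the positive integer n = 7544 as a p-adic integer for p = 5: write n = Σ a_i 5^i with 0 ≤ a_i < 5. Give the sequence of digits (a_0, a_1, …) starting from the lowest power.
(a_0, a_1, …) = (4, 3, 1, 0, 2, 2)

Repeated division by 5 gives the digits low-to-high: 7544 = 4 + 3·5^1 + 1·5^2 + 2·5^4 + 2·5^5. Digit sequence: (4, 3, 1, 0, 2, 2).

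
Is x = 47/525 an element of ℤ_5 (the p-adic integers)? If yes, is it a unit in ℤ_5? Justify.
x ∉ ℤ_5 (v_5(x) = -2 < 0)

ℤ_5 = {x ∈ ℚ_5 : v_5(x) ≥ 0} and ℤ_5^× = {x ∈ ℤ_5 : v_5(x) = 0}. Here v_5(47/525) = v_5(num) − v_5(den) = -2; compare against these criteria.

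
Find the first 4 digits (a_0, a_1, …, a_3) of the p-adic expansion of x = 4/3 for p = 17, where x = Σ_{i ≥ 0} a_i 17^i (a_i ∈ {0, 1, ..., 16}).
(a_0, …, a_3) = (7, 11, 5, 11)

v_17(4/3) = 0 (numerator and denominator both coprime to 17), so x ∈ ℤ_17^×. Compute digits iteratively via a_i = x_i mod 17, x_{i+1} = (x_i − a_i)/17, with x_0 = x:
  x_0 = 4/3;  a_0 = 7;  x_1 = (x_0 − 7)/17 = -1/3
  x_1 = -1/3;  a_1 = 11;  x_2 = (x_1 − 11)/17 = -2/3
  x_2 = -2/3;  a_2 = 5;  x_3 = (x_2 − 5)/17 = -1/3
  x_3 = -1/3;  a_3 = 11;  x_4 = (x_3 − 11)/17 = -2/3
Digits: (7, 11, 5, 11).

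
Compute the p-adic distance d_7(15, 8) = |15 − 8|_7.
d_7(15, 8) = 1/7

Step 1 — x − y = 15 − 8 = 7. Step 2 — v_7(7) = 1 (factor: 7 = (7^1 · 1); the sign does not affect v_p). Step 3 — |x − y|_7 = 7^{-1} = 1/7.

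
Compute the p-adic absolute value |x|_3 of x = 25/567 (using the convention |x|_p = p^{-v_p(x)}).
|25/567|_3 = 81

Step 1 — compute v_3(x) by factoring powers of 3 out of the numerator and denominator: v_3(25/567) = -4. Step 2 — apply |x|_p = p^{-v_p(x)} = 3^{4} = 81.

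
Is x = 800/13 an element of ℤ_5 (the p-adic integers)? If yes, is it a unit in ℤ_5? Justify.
x ∈ ℤ_5 but not a unit; v_5(x) = 2 > 0

ℤ_5 = {x ∈ ℚ_5 : v_5(x) ≥ 0} and ℤ_5^× = {x ∈ ℤ_5 : v_5(x) = 0}. Here v_5(800/13) = v_5(num) − v_5(den) = 2; compare against these criteria.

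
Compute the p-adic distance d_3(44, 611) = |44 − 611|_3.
d_3(44, 611) = 1/81

Step 1 — x − y = 44 − 611 = -567. Step 2 — v_3(-567) = 4 (factor: -567 = −(3^4 · 7); the sign does not affect v_p). Step 3 — |x − y|_3 = 3^{-4} = 1/81.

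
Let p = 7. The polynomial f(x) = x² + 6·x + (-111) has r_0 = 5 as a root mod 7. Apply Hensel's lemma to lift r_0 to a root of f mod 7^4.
r_3 = 817 (mod 2401)

Hensel: r_{i+1} = r_i − f(r_i)·(f′(r_i))^{-1} mod 7^{i+2}, f′(x) = 2x + 6. Iterate:
  r_0 = 5 (mod 7)
  r_1 = 33 (mod 49)
  r_2 = 131 (mod 343)
  r_3 = 817 (mod 2401)
Final: r = 817 satisfies f(r) ≡ 0 mod 7^4.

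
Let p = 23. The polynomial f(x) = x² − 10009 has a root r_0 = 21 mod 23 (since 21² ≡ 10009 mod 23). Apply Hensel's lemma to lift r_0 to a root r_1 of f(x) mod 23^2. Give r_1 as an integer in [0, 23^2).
r_1 = 274 (mod 529)

Hensel's recurrence: r_{i+1} = r_i − f(r_i)·(f′(r_i))^{-1} mod 23^{i+2}, with f′(x) = 2x. Iterate:
  r_0 = 21 (mod 23)
  r_1 = 274 (mod 529)
Final: r_1 = 274, and one checks f(r_1) ≡ 0 mod 23^2.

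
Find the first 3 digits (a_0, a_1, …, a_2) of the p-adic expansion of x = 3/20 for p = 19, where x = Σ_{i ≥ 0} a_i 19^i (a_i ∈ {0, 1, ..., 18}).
(a_0, …, a_2) = (3, 16, 2)

v_19(3/20) = 0 (numerator and denominator both coprime to 19), so x ∈ ℤ_19^×. Compute digits iteratively via a_i = x_i mod 19, x_{i+1} = (x_i − a_i)/19, with x_0 = x:
  x_0 = 3/20;  a_0 = 3;  x_1 = (x_0 − 3)/19 = -3/20
  x_1 = -3/20;  a_1 = 16;  x_2 = (x_1 − 16)/19 = -17/20
  x_2 = -17/20;  a_2 = 2;  x_3 = (x_2 − 2)/19 = -3/20
Digits: (3, 16, 2).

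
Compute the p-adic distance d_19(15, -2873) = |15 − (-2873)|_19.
d_19(15, -2873) = 1/361

Step 1 — x − y = 15 − (-2873) = 2888. Step 2 — v_19(2888) = 2 (factor: 2888 = (19^2 · 8); the sign does not affect v_p). Step 3 — |x − y|_19 = 19^{-2} = 1/361.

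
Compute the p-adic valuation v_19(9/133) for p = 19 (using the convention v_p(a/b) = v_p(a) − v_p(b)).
v_19(9/133) = -1

Factor powers of 19 from the numerator and denominator of the reduced fraction: 9 = 19^0 · 9 and 133 = 19^1 · 7. Apply v_p(a/b) = v_p(a) − v_p(b): v_19(9/133) = 0 − 1 = -1.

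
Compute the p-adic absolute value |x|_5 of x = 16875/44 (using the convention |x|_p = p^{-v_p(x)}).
|16875/44|_5 = 1/625

Step 1 — compute v_5(x) by factoring powers of 5 out of the numerator and denominator: v_5(16875/44) = 4. Step 2 — apply |x|_p = p^{-v_p(x)} = 5^{-4} = 1/625.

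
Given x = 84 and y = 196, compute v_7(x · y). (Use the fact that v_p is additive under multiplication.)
v_7(16464) = 3

v_p(x) = 1 (factor: 84 = 7^1 · 12); v_p(y) = 2 (factor: 196 = 7^2 · 4). Additivity: v_p(xy) = v_p(x) + v_p(y) = 1 + 2 = 3. (Direct check: xy = 16464 = 7^3 · (48).)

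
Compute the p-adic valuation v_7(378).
v_7(378) = 1

v_7(n) is the largest exponent k such that 7^k divides n. Factor out: 378 = 7^1 · 54. (Sign doesn't affect v_p.) So v_7(378) = 1.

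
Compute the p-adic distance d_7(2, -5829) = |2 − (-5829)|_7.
d_7(2, -5829) = 1/343

Step 1 — x − y = 2 − (-5829) = 5831. Step 2 — v_7(5831) = 3 (factor: 5831 = (7^3 · 17); the sign does not affect v_p). Step 3 — |x − y|_7 = 7^{-3} = 1/343.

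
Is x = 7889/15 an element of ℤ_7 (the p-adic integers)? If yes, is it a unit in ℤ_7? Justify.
x ∈ ℤ_7 but not a unit; v_7(x) = 3 > 0

ℤ_7 = {x ∈ ℚ_7 : v_7(x) ≥ 0} and ℤ_7^× = {x ∈ ℤ_7 : v_7(x) = 0}. Here v_7(7889/15) = v_7(num) − v_7(den) = 3; compare against these criteria.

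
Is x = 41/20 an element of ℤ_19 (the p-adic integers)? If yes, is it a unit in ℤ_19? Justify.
x ∈ ℤ_19^× (unit); v_19(x) = 0

ℤ_19 = {x ∈ ℚ_19 : v_19(x) ≥ 0} and ℤ_19^× = {x ∈ ℤ_19 : v_19(x) = 0}. Here v_19(41/20) = v_19(num) − v_19(den) = 0; compare against these criteria.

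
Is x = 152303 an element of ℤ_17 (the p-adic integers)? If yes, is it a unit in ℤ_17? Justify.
x ∈ ℤ_17 but not a unit; v_17(x) = 3 > 0

ℤ_17 = {x ∈ ℚ_17 : v_17(x) ≥ 0} and ℤ_17^× = {x ∈ ℤ_17 : v_17(x) = 0}. Here v_17(152303) = v_17(num) − v_17(den) = 3; compare against these criteria.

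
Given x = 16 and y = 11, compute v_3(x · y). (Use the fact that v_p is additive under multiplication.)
v_3(176) = 0

v_p(x) = 0 (factor: 16 = 3^0 · 16); v_p(y) = 0 (factor: 11 = 3^0 · 11). Additivity: v_p(xy) = v_p(x) + v_p(y) = 0 + 0 = 0. (Direct check: xy = 176 = 3^0 · (176).)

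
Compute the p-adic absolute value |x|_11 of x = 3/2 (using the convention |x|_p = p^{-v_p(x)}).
|3/2|_11 = 1

Step 1 — compute v_11(x) by factoring powers of 11 out of the numerator and denominator: v_11(3/2) = 0. Step 2 — apply |x|_p = p^{-v_p(x)} = 11^{0} = 1.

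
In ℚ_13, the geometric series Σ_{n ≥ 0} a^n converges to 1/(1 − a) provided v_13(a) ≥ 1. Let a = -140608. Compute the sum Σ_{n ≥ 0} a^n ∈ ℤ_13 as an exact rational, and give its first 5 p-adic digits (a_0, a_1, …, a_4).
Σ a^n = 1/(1 − a) = 1/140609;  first 5 digits = (1, 0, 0, 1, 8)

v_13(a) = 3 ≥ 1, so the series converges in ℤ_13 to 1/(1 − a) = 1/(1 − (-140608)) = 1/140609. Expand this rational in ℤ_13: compute digits iteratively via d_i = x_i mod 13, x_{i+1} = (x_i − d_i)/13. The first 5 digits are (1, 0, 0, 1, 8).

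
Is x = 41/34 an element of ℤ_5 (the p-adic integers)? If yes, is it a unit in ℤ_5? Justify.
x ∈ ℤ_5^× (unit); v_5(x) = 0

ℤ_5 = {x ∈ ℚ_5 : v_5(x) ≥ 0} and ℤ_5^× = {x ∈ ℤ_5 : v_5(x) = 0}. Here v_5(41/34) = v_5(num) − v_5(den) = 0; compare against these criteria.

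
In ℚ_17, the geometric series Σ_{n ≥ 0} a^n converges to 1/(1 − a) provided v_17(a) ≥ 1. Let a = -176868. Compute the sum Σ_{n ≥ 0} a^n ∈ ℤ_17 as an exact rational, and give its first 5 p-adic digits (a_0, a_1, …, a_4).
Σ a^n = 1/(1 − a) = 1/176869;  first 5 digits = (1, 0, 0, 15, 14)

v_17(a) = 3 ≥ 1, so the series converges in ℤ_17 to 1/(1 − a) = 1/(1 − (-176868)) = 1/176869. Expand this rational in ℤ_17: compute digits iteratively via d_i = x_i mod 17, x_{i+1} = (x_i − d_i)/17. The first 5 digits are (1, 0, 0, 15, 14).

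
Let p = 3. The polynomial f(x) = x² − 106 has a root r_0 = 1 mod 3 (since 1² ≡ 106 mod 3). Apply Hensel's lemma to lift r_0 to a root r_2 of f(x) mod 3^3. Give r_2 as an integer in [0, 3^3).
r_2 = 22 (mod 27)

Hensel's recurrence: r_{i+1} = r_i − f(r_i)·(f′(r_i))^{-1} mod 3^{i+2}, with f′(x) = 2x. Iterate:
  r_0 = 1 (mod 3)
  r_1 = 4 (mod 9)
  r_2 = 22 (mod 27)
Final: r_2 = 22, and one checks f(r_2) ≡ 0 mod 3^3.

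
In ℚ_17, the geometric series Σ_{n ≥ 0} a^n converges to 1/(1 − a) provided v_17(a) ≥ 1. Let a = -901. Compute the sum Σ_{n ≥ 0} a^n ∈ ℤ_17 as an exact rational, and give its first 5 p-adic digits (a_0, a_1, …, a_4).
Σ a^n = 1/(1 − a) = 1/902;  first 5 digits = (1, 15, 0, 4, 6)

v_17(a) = 1 ≥ 1, so the series converges in ℤ_17 to 1/(1 − a) = 1/(1 − (-901)) = 1/902. Expand this rational in ℤ_17: compute digits iteratively via d_i = x_i mod 17, x_{i+1} = (x_i − d_i)/17. The first 5 digits are (1, 15, 0, 4, 6).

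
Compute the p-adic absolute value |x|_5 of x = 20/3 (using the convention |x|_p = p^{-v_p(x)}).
|20/3|_5 = 1/5

Step 1 — compute v_5(x) by factoring powers of 5 out of the numerator and denominator: v_5(20/3) = 1. Step 2 — apply |x|_p = p^{-v_p(x)} = 5^{-1} = 1/5.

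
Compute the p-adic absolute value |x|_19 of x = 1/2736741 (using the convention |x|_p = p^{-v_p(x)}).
|1/2736741|_19 = 130321

Step 1 — compute v_19(x) by factoring powers of 19 out of the numerator and denominator: v_19(1/2736741) = -4. Step 2 — apply |x|_p = p^{-v_p(x)} = 19^{4} = 130321.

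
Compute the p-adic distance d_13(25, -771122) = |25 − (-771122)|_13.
d_13(25, -771122) = 1/28561

Step 1 — x − y = 25 − (-771122) = 771147. Step 2 — v_13(771147) = 4 (factor: 771147 = (13^4 · 27); the sign does not affect v_p). Step 3 — |x − y|_13 = 13^{-4} = 1/28561.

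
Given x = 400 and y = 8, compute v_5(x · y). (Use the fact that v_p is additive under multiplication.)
v_5(3200) = 2

v_p(x) = 2 (factor: 400 = 5^2 · 16); v_p(y) = 0 (factor: 8 = 5^0 · 8). Additivity: v_p(xy) = v_p(x) + v_p(y) = 2 + 0 = 2. (Direct check: xy = 3200 = 5^2 · (128).)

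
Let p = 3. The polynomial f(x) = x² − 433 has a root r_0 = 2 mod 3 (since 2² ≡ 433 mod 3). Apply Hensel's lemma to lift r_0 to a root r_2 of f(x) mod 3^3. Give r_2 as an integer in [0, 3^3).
r_2 = 26 (mod 27)

Hensel's recurrence: r_{i+1} = r_i − f(r_i)·(f′(r_i))^{-1} mod 3^{i+2}, with f′(x) = 2x. Iterate:
  r_0 = 2 (mod 3)
  r_1 = 8 (mod 9)
  r_2 = 26 (mod 27)
Final: r_2 = 26, and one checks f(r_2) ≡ 0 mod 3^3.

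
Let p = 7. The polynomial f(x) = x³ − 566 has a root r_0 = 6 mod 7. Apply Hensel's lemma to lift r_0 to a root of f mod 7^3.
r_2 = 237 (mod 343)

Hensel: r_{i+1} = r_i − f(r_i)/f′(r_i) mod 7^{i+2}, where f′(x) = 3x². Iterate:
  r_0 = 6 (mod 7)
  r_1 = 41 (mod 49)
  r_2 = 237 (mod 343)
Final: r = 237 with f(r) ≡ 0 mod 7^3.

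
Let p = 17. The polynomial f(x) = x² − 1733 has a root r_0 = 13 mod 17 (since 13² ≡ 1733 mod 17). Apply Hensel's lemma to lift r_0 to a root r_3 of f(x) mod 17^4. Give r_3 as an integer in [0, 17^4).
r_3 = 5453 (mod 83521)

Hensel's recurrence: r_{i+1} = r_i − f(r_i)·(f′(r_i))^{-1} mod 17^{i+2}, with f′(x) = 2x. Iterate:
  r_0 = 13 (mod 17)
  r_1 = 251 (mod 289)
  r_2 = 540 (mod 4913)
  r_3 = 5453 (mod 83521)
Final: r_3 = 5453, and one checks f(r_3) ≡ 0 mod 17^4.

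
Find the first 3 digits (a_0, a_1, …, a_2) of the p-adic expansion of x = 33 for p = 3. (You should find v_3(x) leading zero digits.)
(a_0, …, a_2) = (0, 2, 0)

v_3(33) = 1, so a_0 = ... = a_0 = 0. Factor out: x = 3^1 · u with u = 11 a unit in ℤ_3. Expand u iteratively via a_{v+i} = u_i mod 3, u_{i+1} = (u_i − a_{v+i})/3:
  u_0 = 11;  a_1 = 2;  u_1 = (u_0 − 2)/3 = 3
  u_1 = 3;  a_2 = 0;  u_2 = (u_1 − 0)/3 = 1
Digits: (0, 2, 0).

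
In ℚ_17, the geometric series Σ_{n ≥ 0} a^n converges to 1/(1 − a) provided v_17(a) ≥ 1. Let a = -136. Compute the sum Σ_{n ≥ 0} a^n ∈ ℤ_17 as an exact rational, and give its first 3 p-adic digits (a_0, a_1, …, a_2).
Σ a^n = 1/(1 − a) = 1/137;  first 3 digits = (1, 9, 12)

v_17(a) = 1 ≥ 1, so the series converges in ℤ_17 to 1/(1 − a) = 1/(1 − (-136)) = 1/137. Expand this rational in ℤ_17: compute digits iteratively via d_i = x_i mod 17, x_{i+1} = (x_i − d_i)/17. The first 3 digits are (1, 9, 12).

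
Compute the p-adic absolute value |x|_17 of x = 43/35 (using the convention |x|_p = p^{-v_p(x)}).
|43/35|_17 = 1

Step 1 — compute v_17(x) by factoring powers of 17 out of the numerator and denominator: v_17(43/35) = 0. Step 2 — apply |x|_p = p^{-v_p(x)} = 17^{0} = 1.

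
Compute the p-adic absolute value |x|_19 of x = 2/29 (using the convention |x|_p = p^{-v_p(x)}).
|2/29|_19 = 1

Step 1 — compute v_19(x) by factoring powers of 19 out of the numerator and denominator: v_19(2/29) = 0. Step 2 — apply |x|_p = p^{-v_p(x)} = 19^{0} = 1.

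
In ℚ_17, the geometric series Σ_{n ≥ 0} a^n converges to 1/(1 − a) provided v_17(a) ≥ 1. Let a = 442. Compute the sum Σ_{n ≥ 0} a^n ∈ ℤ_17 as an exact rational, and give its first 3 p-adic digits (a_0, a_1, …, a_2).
Σ a^n = 1/(1 − a) = -1/441;  first 3 digits = (1, 9, 14)

v_17(a) = 1 ≥ 1, so the series converges in ℤ_17 to 1/(1 − a) = 1/(1 − 442) = -1/441. Expand this rational in ℤ_17: compute digits iteratively via d_i = x_i mod 17, x_{i+1} = (x_i − d_i)/17. The first 3 digits are (1, 9, 14).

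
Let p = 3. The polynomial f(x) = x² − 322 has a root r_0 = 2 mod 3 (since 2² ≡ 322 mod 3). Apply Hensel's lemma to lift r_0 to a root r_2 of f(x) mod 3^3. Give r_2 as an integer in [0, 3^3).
r_2 = 5 (mod 27)

Hensel's recurrence: r_{i+1} = r_i − f(r_i)·(f′(r_i))^{-1} mod 3^{i+2}, with f′(x) = 2x. Iterate:
  r_0 = 2 (mod 3)
  r_1 = 5 (mod 9)
  r_2 = 5 (mod 27)
Final: r_2 = 5, and one checks f(r_2) ≡ 0 mod 3^3.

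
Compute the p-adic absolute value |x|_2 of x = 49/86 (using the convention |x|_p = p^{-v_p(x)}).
|49/86|_2 = 2

Step 1 — compute v_2(x) by factoring powers of 2 out of the numerator and denominator: v_2(49/86) = -1. Step 2 — apply |x|_p = p^{-v_p(x)} = 2^{1} = 2.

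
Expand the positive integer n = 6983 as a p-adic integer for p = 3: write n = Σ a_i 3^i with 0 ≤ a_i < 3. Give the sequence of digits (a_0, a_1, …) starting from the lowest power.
(a_0, a_1, …) = (2, 2, 1, 0, 2, 1, 0, 0, 1)

Repeated division by 3 gives the digits low-to-high: 6983 = 2 + 2·3^1 + 1·3^2 + 2·3^4 + 1·3^5 + 1·3^8. Digit sequence: (2, 2, 1, 0, 2, 1, 0, 0, 1).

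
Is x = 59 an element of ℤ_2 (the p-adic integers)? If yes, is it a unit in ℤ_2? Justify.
x ∈ ℤ_2^× (unit); v_2(x) = 0

ℤ_2 = {x ∈ ℚ_2 : v_2(x) ≥ 0} and ℤ_2^× = {x ∈ ℤ_2 : v_2(x) = 0}. Here v_2(59) = v_2(num) − v_2(den) = 0; compare against these criteria.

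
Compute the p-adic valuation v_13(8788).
v_13(8788) = 3

v_13(n) is the largest exponent k such that 13^k divides n. Factor out: 8788 = 13^3 · 4. (Sign doesn't affect v_p.) So v_13(8788) = 3.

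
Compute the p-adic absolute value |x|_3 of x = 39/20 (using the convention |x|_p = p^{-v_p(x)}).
|39/20|_3 = 1/3

Step 1 — compute v_3(x) by factoring powers of 3 out of the numerator and denominator: v_3(39/20) = 1. Step 2 — apply |x|_p = p^{-v_p(x)} = 3^{-1} = 1/3.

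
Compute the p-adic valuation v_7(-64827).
v_7(-64827) = 4

v_7(n) is the largest exponent k such that 7^k divides n. Factor out: -64827 = -7^4 · 27. (Sign doesn't affect v_p.) So v_7(-64827) = 4.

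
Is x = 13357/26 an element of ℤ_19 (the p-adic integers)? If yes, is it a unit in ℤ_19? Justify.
x ∈ ℤ_19 but not a unit; v_19(x) = 2 > 0

ℤ_19 = {x ∈ ℚ_19 : v_19(x) ≥ 0} and ℤ_19^× = {x ∈ ℤ_19 : v_19(x) = 0}. Here v_19(13357/26) = v_19(num) − v_19(den) = 2; compare against these criteria.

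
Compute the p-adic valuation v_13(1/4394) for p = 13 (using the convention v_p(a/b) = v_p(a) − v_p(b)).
v_13(1/4394) = -3

Factor powers of 13 from the numerator and denominator of the reduced fraction: 1 = 13^0 · 1 and 4394 = 13^3 · 2. Apply v_p(a/b) = v_p(a) − v_p(b): v_13(1/4394) = 0 − 3 = -3.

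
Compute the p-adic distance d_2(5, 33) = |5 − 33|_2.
d_2(5, 33) = 1/4

Step 1 — x − y = 5 − 33 = -28. Step 2 — v_2(-28) = 2 (factor: -28 = −(2^2 · 7); the sign does not affect v_p). Step 3 — |x − y|_2 = 2^{-2} = 1/4.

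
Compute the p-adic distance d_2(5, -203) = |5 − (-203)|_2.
d_2(5, -203) = 1/16

Step 1 — x − y = 5 − (-203) = 208. Step 2 — v_2(208) = 4 (factor: 208 = (2^4 · 13); the sign does not affect v_p). Step 3 — |x − y|_2 = 2^{-4} = 1/16.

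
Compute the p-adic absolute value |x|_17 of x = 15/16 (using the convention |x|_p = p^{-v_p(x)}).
|15/16|_17 = 1

Step 1 — compute v_17(x) by factoring powers of 17 out of the numerator and denominator: v_17(15/16) = 0. Step 2 — apply |x|_p = p^{-v_p(x)} = 17^{0} = 1.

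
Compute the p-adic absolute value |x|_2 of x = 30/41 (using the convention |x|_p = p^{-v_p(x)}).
|30/41|_2 = 1/2

Step 1 — compute v_2(x) by factoring powers of 2 out of the numerator and denominator: v_2(30/41) = 1. Step 2 — apply |x|_p = p^{-v_p(x)} = 2^{-1} = 1/2.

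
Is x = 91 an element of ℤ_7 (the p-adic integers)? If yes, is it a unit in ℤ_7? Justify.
x ∈ ℤ_7 but not a unit; v_7(x) = 1 > 0

ℤ_7 = {x ∈ ℚ_7 : v_7(x) ≥ 0} and ℤ_7^× = {x ∈ ℤ_7 : v_7(x) = 0}. Here v_7(91) = v_7(num) − v_7(den) = 1; compare against these criteria.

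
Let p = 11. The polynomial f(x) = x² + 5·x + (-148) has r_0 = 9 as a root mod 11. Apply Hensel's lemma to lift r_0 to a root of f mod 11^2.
r_1 = 31 (mod 121)

Hensel: r_{i+1} = r_i − f(r_i)·(f′(r_i))^{-1} mod 11^{i+2}, f′(x) = 2x + 5. Iterate:
  r_0 = 9 (mod 11)
  r_1 = 31 (mod 121)
Final: r = 31 satisfies f(r) ≡ 0 mod 11^2.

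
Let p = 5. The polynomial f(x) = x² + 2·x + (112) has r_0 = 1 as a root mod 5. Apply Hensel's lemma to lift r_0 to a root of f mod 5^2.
r_1 = 16 (mod 25)

Hensel: r_{i+1} = r_i − f(r_i)·(f′(r_i))^{-1} mod 5^{i+2}, f′(x) = 2x + 2. Iterate:
  r_0 = 1 (mod 5)
  r_1 = 16 (mod 25)
Final: r = 16 satisfies f(r) ≡ 0 mod 5^2.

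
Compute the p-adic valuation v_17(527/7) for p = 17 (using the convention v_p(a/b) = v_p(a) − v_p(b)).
v_17(527/7) = 1

Factor powers of 17 from the numerator and denominator of the reduced fraction: 527 = 17^1 · 31 and 7 = 17^0 · 7. Apply v_p(a/b) = v_p(a) − v_p(b): v_17(527/7) = 1 − 0 = 1.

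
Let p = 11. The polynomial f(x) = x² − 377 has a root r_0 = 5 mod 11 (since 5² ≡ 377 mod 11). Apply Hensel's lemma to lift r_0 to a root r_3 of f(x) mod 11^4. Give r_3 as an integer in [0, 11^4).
r_3 = 10543 (mod 14641)

Hensel's recurrence: r_{i+1} = r_i − f(r_i)·(f′(r_i))^{-1} mod 11^{i+2}, with f′(x) = 2x. Iterate:
  r_0 = 5 (mod 11)
  r_1 = 16 (mod 121)
  r_2 = 1226 (mod 1331)
  r_3 = 10543 (mod 14641)
Final: r_3 = 10543, and one checks f(r_3) ≡ 0 mod 11^4.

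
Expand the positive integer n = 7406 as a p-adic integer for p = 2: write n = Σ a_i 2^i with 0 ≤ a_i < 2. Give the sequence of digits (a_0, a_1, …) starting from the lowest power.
(a_0, a_1, …) = (0, 1, 1, 1, 0, 1, 1, 1, 0, 0, 1, 1, 1)

Repeated division by 2 gives the digits low-to-high: 7406 = 1·2^1 + 1·2^2 + 1·2^3 + 1·2^5 + 1·2^6 + 1·2^7 + 1·2^10 + 1·2^11 + 1·2^12. Digit sequence: (0, 1, 1, 1, 0, 1, 1, 1, 0, 0, 1, 1, 1).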